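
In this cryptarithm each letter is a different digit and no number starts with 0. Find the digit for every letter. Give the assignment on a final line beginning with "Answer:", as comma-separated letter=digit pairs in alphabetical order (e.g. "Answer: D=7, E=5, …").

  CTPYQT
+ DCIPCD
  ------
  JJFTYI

Step 1. [col 1: T + D ≡ I (mod 10)] column 1 (T + D ≡ I (mod 10), carry-in 0) doesn't pin D yet; pick D=2 and continue, so D=2.
Step 2. [col 1: T + D ≡ I (mod 10)] I=3 is one option consistent with column 1 (T + D ≡ I (mod 10), carry-in 0) — take it. So I=3.
Step 3. [col 1: T + D ≡ I (mod 10)] column 1 reads T+D+carry(0)=I with D=2, I=3; with digits 2,3 already taken and all letters distinct, the only value for T is 1 ⇒ T=1.
Step 4. [col 2: Q + C ≡ Y (mod 10)] Q=9 is one option consistent with column 2 (Q + C ≡ Y (mod 10), carry-in 0) — take it. So Q=9.
Step 5. [col 2: Q + C ≡ Y (mod 10)] several values work for Y in column 2 (Q + C ≡ Y (mod 10), carry-in 0); try Y=4 ⇒ Y=4.
Step 6. [col 2: Q + C ≡ Y (mod 10)] column 2: given Q=9, Y=4, carry-in 0, and digits 1,2,3,4,9 already taken and all letters distinct, Q+C≡Y (mod 10) forces C=5. So C=5.
Step 7. [col 3: Y + P ≡ T (mod 10)] from column 3 (Y=4, T=1, carry-in 1, digits 1,2,3,4,5,9 already taken and all letters distinct): P must equal 6 ⇒ P=6.
Step 8. [col 4: P + I ≡ F (mod 10)] in column 4 we have P+I≡F with carry-in 1; given P=6, I=3 and digits 1,2,3,4,5,6,9 already taken and all letters distinct, that pins F to 0 ⇒ F=0.
Step 9. [col 5: T + C ≡ J (mod 10)] in column 5 we have T+C≡J with carry-in 1; given T=1, C=5 and digits 0,1,2,3,4,5,6,9 already taken and all letters distinct, that pins J to 7. So J=7.

Answer: C=5, D=2, F=0, I=3, J=7, P=6, Q=9, T=1, Y=4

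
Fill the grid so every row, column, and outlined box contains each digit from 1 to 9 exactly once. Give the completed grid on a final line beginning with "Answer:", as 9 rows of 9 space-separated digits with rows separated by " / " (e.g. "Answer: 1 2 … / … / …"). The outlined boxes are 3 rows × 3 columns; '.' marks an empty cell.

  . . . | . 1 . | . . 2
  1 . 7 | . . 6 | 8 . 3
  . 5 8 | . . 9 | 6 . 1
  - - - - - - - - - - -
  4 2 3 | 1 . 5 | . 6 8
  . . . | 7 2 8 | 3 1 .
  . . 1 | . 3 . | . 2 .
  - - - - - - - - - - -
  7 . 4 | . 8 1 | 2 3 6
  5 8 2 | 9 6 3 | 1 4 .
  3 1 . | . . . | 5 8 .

Step 1. [r1c7∈{4,7,9}] 4 has one home in box 3: r1c7. So r1c7=4.
Step 2. [r7c2∈{9}] r7c2's peers cover all but 9, so r7c2=9.
Step 3. [r5c2∈{6}] r5c2's peers cover all but 6, so r5c2=6.
Step 4. [r2c4∈{2,4,5}] 2 has one home in row 2: r2c4, so r2c4=2.
Step 5. [r5c1∈{9}] r5c1 is down to just 9. So r5c1=9.
Step 6. [r6c9∈{4,5,7,9}] r6c9 is the only open cell in row 6 admitting 5 ⇒ r6c9=5.
Step 7. [r9c4∈{4}] r9c4 is down to just 4 ⇒ r9c4=4.
Step 8. [r9c5∈{7}] r9c5 has the single candidate 7. So r9c5=7.
Step 9. [r2c5∈{4,5}] in col 5, 5 fits only at r2c5. So r2c5=5.
Step 10. [r6c7∈{7,9}] in row 6, 9 fits only at r6c7 ⇒ r6c7=9.
Step 11. [r1c3∈{6,9}] 9 has one home in col 3: r1c3 ⇒ r1c3=9.
Step 12. [r1c6∈{7}] r1c6 has the single candidate 7. So r1c6=7.
Step 13. [r3c4∈{3}] only 3 remains possible at r3c4 ⇒ r3c4=3.
Step 14. [r7c4∈{5}] r7c4 is down to just 5. So r7c4=5.
Step 15. [r1c4∈{8}] r1c4's peers cover all but 8. So r1c4=8.
Step 16. [r5c9∈{4}] r5c9 has the single candidate 4 ⇒ r5c9=4.
Step 17. [r4c7∈{7}] r4c7 has the single candidate 7 ⇒ r4c7=7.
Step 18. [r3c8∈{7}] nothing but 7 survives at r3c8. So r3c8=7.
Step 19. [r1c1∈{6}] only 6 remains possible at r1c1 ⇒ r1c1=6.
Step 20. [r6c4∈{6}] r6c4 has the single candidate 6, so r6c4=6.
Step 21. [r2c8∈{9}] r2c8 is down to just 9. So r2c8=9.
Step 22. [r3c1∈{2}] only 2 remains possible at r3c1. So r3c1=2.
Step 23. [r9c9∈{9}] r9c9 is down to just 9, so r9c9=9.
Step 24. [r5c3∈{5}] only 5 remains possible at r5c3. So r5c3=5.
Step 25. [r2c2∈{4}] only 4 remains possible at r2c2. So r2c2=4.
Step 26. [r1c2∈{3}] r1c2's peers cover all but 3, so r1c2=3.
Step 27. [r8c9∈{7}] only 7 remains possible at r8c9. So r8c9=7.
Step 28. [r9c3∈{6}] only 6 remains possible at r9c3. So r9c3=6.
Step 29. [r4c5∈{9}] r4c5 is down to just 9. So r4c5=9.
Step 30. [r6c1∈{8}] only 8 remains possible at r6c1 ⇒ r6c1=8.
Step 31. [r9c6∈{2}] r9c6 is down to just 2, so r9c6=2.
Step 32. [r6c6∈{4}] nothing but 4 survives at r6c6 ⇒ r6c6=4.
Step 33. [r6c2∈{7}] r6c2's peers cover all but 7 ⇒ r6c2=7.
Step 34. [r3c5∈{4}] nothing but 4 survives at r3c5. So r3c5=4.
Step 35. [r1c8∈{5}] nothing but 5 survives at r1c8, so r1c8=5.

Answer: 6 3 9 8 1 7 4 5 2 / 1 4 7 2 5 6 8 9 3 / 2 5 8 3 4 9 6 7 1 / 4 2 3 1 9 5 7 6 8 / 9 6 5 7 2 8 3 1 4 / 8 7 1 6 3 4 9 2 5 / 7 9 4 5 8 1 2 3 6 / 5 8 2 9 6 3 1 4 7 / 3 1 6 4 7 2 5 8 9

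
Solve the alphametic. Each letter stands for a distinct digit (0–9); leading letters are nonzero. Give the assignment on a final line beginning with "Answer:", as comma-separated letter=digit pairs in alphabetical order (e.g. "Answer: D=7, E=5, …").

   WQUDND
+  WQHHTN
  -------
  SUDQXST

Step 1. [col 1: D + N ≡ T (mod 10)] several values work for D in column 1 (D + N ≡ T (mod 10), carry-in 0); try D=8 ⇒ D=8.
Step 2. [col 1: D + N ≡ T (mod 10)] several values work for T in column 1 (D + N ≡ T (mod 10), carry-in 0); try T=4. So T=4.
Step 3. [S] the sum has 7 digits but both addends have 6; that extra leading digit S is the final carry, namely 1. So S=1.
Step 4. [col 1: D + N ≡ T (mod 10)] column 1: given D=8, T=4, carry-in 0, and digits 1,4,8 already taken and all letters distinct, D+N≡T (mod 10) forces N=6 ⇒ N=6.
Step 5. [col 3: D + H ≡ X (mod 10)] several values work for X in column 3 (D + H ≡ X (mod 10), carry-in 1); try X=2. So X=2.
Step 6. [col 3: D + H ≡ X (mod 10)] from column 3 (D=8, X=2, carry-in 1, digits 1,2,4,6,8 already taken and all letters distinct): H must equal 3, so H=3.
Step 7. [col 4: U + H ≡ Q (mod 10)] column 4 reads U+H+carry(1)=Q with H=3; with digits 1,2,3,4,6,8 already taken and all letters distinct, the only value for Q is 9. So Q=9.
Step 8. [col 4: U + H ≡ Q (mod 10)] column 4 reads U+H+carry(1)=Q with H=3, Q=9; with digits 1,2,3,4,6,8,9 already taken and all letters distinct, the only value for U is 5. So U=5.
Step 9. [col 6: W + W ≡ U (mod 10)] from column 6 (U=5, carry-in 1, digits 1,2,3,4,5,6,8,9 already taken and all letters distinct): W must equal 7 ⇒ W=7.

Answer: D=8, H=3, N=6, Q=9, S=1, T=4, U=5, W=7, X=2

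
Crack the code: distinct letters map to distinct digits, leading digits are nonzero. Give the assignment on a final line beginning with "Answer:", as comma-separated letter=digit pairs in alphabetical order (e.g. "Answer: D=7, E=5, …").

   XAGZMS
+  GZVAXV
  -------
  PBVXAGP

Step 1. [col 1: S + V ≡ P (mod 10)] column 1 (S + V ≡ P (mod 10), carry-in 0) doesn't pin V yet; pick V=7 and continue, so V=7.
Step 2. [col 1: S + V ≡ P (mod 10)] column 1 (S + V ≡ P (mod 10), carry-in 0) doesn't pin P yet; pick P=1 and continue ⇒ P=1.
Step 3. [col 1: S + V ≡ P (mod 10)] column 1: given V=7, P=1, carry-in 0, and digits 1,7 already taken and all letters distinct, S+V≡P (mod 10) forces S=4, so S=4.
Step 4. [col 2: M + X ≡ G (mod 10)] column 2 (M + X ≡ G (mod 10), carry-in 1) doesn't pin G yet; pick G=8 and continue, so G=8.
Step 5. [col 2: M + X ≡ G (mod 10)] column 2 (M + X ≡ G (mod 10), carry-in 1) doesn't pin M yet; pick M=2 and continue. So M=2.
Step 6. [col 2: M + X ≡ G (mod 10)] column 2: given M=2, G=8, carry-in 1, and digits 1,2,4,7,8 already taken and all letters distinct, M+X≡G (mod 10) forces X=5 ⇒ X=5.
Step 7. [col 3: Z + A ≡ A (mod 10)] column 3: given nothing yet, carry-in 0, and digits 1,2,4,5,7,8 already taken and all letters distinct, Z+A≡A (mod 10) forces Z=0. So Z=0.
Step 8. [col 3: Z + A ≡ A (mod 10)] no forcing yet in column 3 (carry-in 0); A=6 is free and consistent — try it. So A=6.
Step 9. [col 6: X + G ≡ B (mod 10)] column 6: given X=5, G=8, carry-in 0, and digits 0,1,2,4,5,6,7,8 already taken and all letters distinct, X+G≡B (mod 10) forces B=3, so B=3.

Answer: A=6, B=3, G=8, M=2, P=1, S=4, V=7, X=5, Z=0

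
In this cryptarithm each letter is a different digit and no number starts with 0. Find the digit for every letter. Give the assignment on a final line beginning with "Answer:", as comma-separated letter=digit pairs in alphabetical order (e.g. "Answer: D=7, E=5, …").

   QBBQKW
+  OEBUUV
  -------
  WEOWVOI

Step 1. [col 1: W + V ≡ I (mod 10)] V=2 is one option consistent with column 1 (W + V ≡ I (mod 10), carry-in 0) — take it. So V=2.
Step 2. [col 1: W + V ≡ I (mod 10)] column 1 (W + V ≡ I (mod 10), carry-in 0) doesn't pin I yet; pick I=3 and continue. So I=3.
Step 3. [col 1: W + V ≡ I (mod 10)] in column 1 we have W+V≡I with carry-in 0; given V=2, I=3 and digits 2,3 already taken and all letters distinct, that pins W to 1, so W=1.
Step 4. [col 2: K + U ≡ O (mod 10)] column 2 (K + U ≡ O (mod 10), carry-in 0) doesn't pin K yet; pick K=9 and continue. So K=9.
Step 5. [col 2: K + U ≡ O (mod 10)] U=7 is one option consistent with column 2 (K + U ≡ O (mod 10), carry-in 0) — take it. So U=7.
Step 6. [col 2: K + U ≡ O (mod 10)] in column 2 we have K+U≡O with carry-in 0; given K=9, U=7 and digits 1,2,3,7,9 already taken and all letters distinct, that pins O to 6, so O=6.
Step 7. [col 3: Q + U ≡ V (mod 10)] column 3 reads Q+U+carry(1)=V with U=7, V=2; with digits 1,2,3,6,7,9 already taken and all letters distinct, the only value for Q is 4, so Q=4.
Step 8. [col 4: B + B ≡ W (mod 10)] no forcing yet in column 4 (carry-in 1); B=5 is free and consistent — try it. So B=5.
Step 9. [col 5: B + E ≡ O (mod 10)] from column 5 (B=5, O=6, carry-in 1, digits 1,2,3,4,5,6,7,9 already taken and all letters distinct): E must equal 0. So E=0.

Answer: B=5, E=0, I=3, K=9, O=6, Q=4, U=7, V=2, W=1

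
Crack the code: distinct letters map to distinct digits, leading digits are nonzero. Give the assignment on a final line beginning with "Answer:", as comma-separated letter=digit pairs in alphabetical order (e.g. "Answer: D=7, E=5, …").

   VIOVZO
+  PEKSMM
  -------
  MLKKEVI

Step 1. [col 1: O + M ≡ I (mod 10)] several values work for M in column 1 (O + M ≡ I (mod 10), carry-in 0); try M=1. So M=1.
Step 2. [col 1: O + M ≡ I (mod 10)] O=9 is one option consistent with column 1 (O + M ≡ I (mod 10), carry-in 0) — take it ⇒ O=9.
Step 3. [col 1: O + M ≡ I (mod 10)] column 1: given O=9, M=1, carry-in 0, and digits 1,9 already taken and all letters distinct, O+M≡I (mod 10) forces I=0 ⇒ I=0.
Step 4. [col 2: Z + M ≡ V (mod 10)] column 2 (Z + M ≡ V (mod 10), carry-in 1) doesn't pin Z yet; pick Z=6 and continue, so Z=6.
Step 5. [col 2: Z + M ≡ V (mod 10)] column 2 reads Z+M+carry(1)=V with Z=6, M=1; with digits 0,1,6,9 already taken and all letters distinct, the only value for V is 8 ⇒ V=8.
Step 6. [col 3: V + S ≡ E (mod 10)] no forcing yet in column 3 (carry-in 0); S=4 is free and consistent — try it. So S=4.
Step 7. [col 3: V + S ≡ E (mod 10)] from column 3 (V=8, S=4, carry-in 0, digits 0,1,4,6,8,9 already taken and all letters distinct): E must equal 2 ⇒ E=2.
Step 8. [col 4: O + K ≡ K (mod 10)] column 4 (O + K ≡ K (mod 10), carry-in 1) doesn't pin K yet; pick K=3 and continue, so K=3.
Step 9. [col 6: V + P ≡ L (mod 10)] column 6: given V=8, carry-in 0, and digits 0,1,2,3,4,6,8,9 already taken and all letters distinct, V+P≡L (mod 10) forces P=7 ⇒ P=7.
Step 10. [col 6: V + P ≡ L (mod 10)] column 6 reads V+P+carry(0)=L with V=8, P=7; with digits 0,1,2,3,4,6,7,8,9 already taken and all letters distinct, the only value for L is 5 ⇒ L=5.

Answer: E=2, I=0, K=3, L=5, M=1, O=9, P=7, S=4, V=8, Z=6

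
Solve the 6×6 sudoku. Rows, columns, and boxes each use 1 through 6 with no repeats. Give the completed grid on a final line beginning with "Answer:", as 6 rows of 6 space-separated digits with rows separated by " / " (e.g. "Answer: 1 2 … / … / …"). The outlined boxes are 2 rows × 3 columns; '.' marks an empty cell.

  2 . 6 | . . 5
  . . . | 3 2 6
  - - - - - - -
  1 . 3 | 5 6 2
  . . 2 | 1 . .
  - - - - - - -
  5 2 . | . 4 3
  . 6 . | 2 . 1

Step 1. [r2c1∈{4}] only 4 remains possible at r2c1 ⇒ r2c1=4.
Step 2. [r4c2∈{4,5}] row 4 places 5 nowhere but r4c2 ⇒ r4c2=5.
Step 3. [r2c2∈{1}] only 1 remains possible at r2c2. So r2c2=1.
Step 4. [r5c4∈{6}] nothing but 6 survives at r5c4. So r5c4=6.
Step 5. [r6c3∈{4}] r6c3 has the single candidate 4, so r6c3=4.
Step 6. [r6c5∈{5}] r6c5's peers cover all but 5, so r6c5=5.
Step 7. [r1c5∈{1}] r1c5 has the single candidate 1. So r1c5=1.
Step 8. [r4c1∈{6}] nothing but 6 survives at r4c1. So r4c1=6.
Step 9. [r1c4∈{4}] only 4 remains possible at r1c4 ⇒ r1c4=4.
Step 10. [r4c6∈{4}] r4c6's peers cover all but 4 ⇒ r4c6=4.
Step 11. [r6c1∈{3}] nothing but 3 survives at r6c1, so r6c1=3.
Step 12. [r4c5∈{3}] nothing but 3 survives at r4c5, so r4c5=3.
Step 13. [r5c3∈{1}] only 1 remains possible at r5c3. So r5c3=1.
Step 14. [r3c2∈{4}] r3c2 has the single candidate 4 ⇒ r3c2=4.
Step 15. [r1c2∈{3}] only 3 remains possible at r1c2 ⇒ r1c2=3.
Step 16. [r2c3∈{5}] r2c3 has the single candidate 5 ⇒ r2c3=5.

Answer: 2 3 6 4 1 5 / 4 1 5 3 2 6 / 1 4 3 5 6 2 / 6 5 2 1 3 4 / 5 2 1 6 4 3 / 3 6 4 2 5 1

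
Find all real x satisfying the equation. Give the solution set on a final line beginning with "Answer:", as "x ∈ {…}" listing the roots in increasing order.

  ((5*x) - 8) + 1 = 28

Step 1. [((5*x) - 8) + 1 = 28] the outer +1 inverts by subtracting 1, so sub: (5*x) - 8 = 27.
Step 2. [(5*x) - 8 = 27] peel the -8: add 8 from each side ⇒ sub: 5*x = 35.
Step 3. [5*x = 35] divide by the outer 5, so div: x = 7.

Answer: x ∈ {7}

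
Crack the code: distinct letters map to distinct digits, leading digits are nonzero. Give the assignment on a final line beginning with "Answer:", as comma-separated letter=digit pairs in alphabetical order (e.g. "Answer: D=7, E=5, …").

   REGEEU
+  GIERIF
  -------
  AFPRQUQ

Step 1. [A] the sum has 7 digits but both addends have 6; that extra leading digit A is the final carry, namely 1, so A=1.
Step 2. [col 1: U + F ≡ Q (mod 10)] no forcing yet in column 1 (carry-in 0); F=3 is free and consistent — try it, so F=3.
Step 3. [col 1: U + F ≡ Q (mod 10)] Q=0 is one option consistent with column 1 (U + F ≡ Q (mod 10), carry-in 0) — take it, so Q=0.
Step 4. [col 1: U + F ≡ Q (mod 10)] in column 1 we have U+F≡Q with carry-in 0; given F=3, Q=0 and digits 0,1,3 already taken and all letters distinct, that pins U to 7. So U=7.
Step 5. [col 2: E + I ≡ U (mod 10)] several values work for I in column 2 (E + I ≡ U (mod 10), carry-in 1); try I=4 ⇒ I=4.
Step 6. [col 2: E + I ≡ U (mod 10)] from column 2 (I=4, U=7, carry-in 1, digits 0,1,3,4,7 already taken and all letters distinct): E must equal 2 ⇒ E=2.
Step 7. [col 3: E + R ≡ Q (mod 10)] column 3: given E=2, Q=0, carry-in 0, and digits 0,1,2,3,4,7 already taken and all letters distinct, E+R≡Q (mod 10) forces R=8. So R=8.
Step 8. [col 4: G + E ≡ R (mod 10)] column 4 reads G+E+carry(1)=R with E=2, R=8; with digits 0,1,2,3,4,7,8 already taken and all letters distinct, the only value for G is 5, so G=5.
Step 9. [col 5: E + I ≡ P (mod 10)] column 5 reads E+I+carry(0)=P with E=2, I=4; with digits 0,1,2,3,4,5,7,8 already taken and all letters distinct, the only value for P is 6, so P=6.

Answer: A=1, E=2, F=3, G=5, I=4, P=6, Q=0, R=8, U=7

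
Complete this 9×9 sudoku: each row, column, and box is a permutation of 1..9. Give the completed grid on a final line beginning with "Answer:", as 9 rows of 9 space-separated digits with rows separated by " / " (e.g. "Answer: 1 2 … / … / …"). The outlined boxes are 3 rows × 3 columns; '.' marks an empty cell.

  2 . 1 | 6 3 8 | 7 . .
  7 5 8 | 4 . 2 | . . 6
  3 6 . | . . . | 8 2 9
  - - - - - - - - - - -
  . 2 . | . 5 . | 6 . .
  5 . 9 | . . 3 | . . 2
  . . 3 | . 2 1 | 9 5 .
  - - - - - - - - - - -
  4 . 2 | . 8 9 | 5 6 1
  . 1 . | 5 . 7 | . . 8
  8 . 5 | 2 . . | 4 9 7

Step 1. [r6c9∈{4}] r6c9's peers cover all but 4, so r6c9=4.
Step 2. [r4c3∈{4,7}] 7 has one home in col 3: r4c3. So r4c3=7.
Step 3. [r5c8∈{1,7,8}] r5c8 is the only open cell in col 8 admitting 7. So r5c8=7.
Step 4. [r3c4∈{1,7}] 1 has one home in col 4: r3c4. So r3c4=1.
Step 5. [r5c5∈{4,6}] across row 5, 6 lands solely at r5c5, so r5c5=6.
Step 6. [r5c4∈{8}] only 8 remains possible at r5c4. So r5c4=8.
Step 7. [r8c8∈{3}] r8c8's peers cover all but 3. So r8c8=3.
Step 8. [r5c7∈{1}] nothing but 1 survives at r5c7. So r5c7=1.
Step 9. [r7c4∈{3}] r7c4 is down to just 3 ⇒ r7c4=3.
Step 10. [r1c8∈{4}] only 4 remains possible at r1c8. So r1c8=4.
Step 11. [r8c3∈{6}] r8c3 has the single candidate 6. So r8c3=6.
Step 12. [r1c9∈{5}] r1c9 is down to just 5. So r1c9=5.
Step 13. [r3c3∈{4}] nothing but 4 survives at r3c3. So r3c3=4.
Step 14. [r6c2∈{8}] r6c2 has the single candidate 8 ⇒ r6c2=8.
Step 15. [r2c5∈{9}] r2c5 has the single candidate 9, so r2c5=9.
Step 16. [r3c6∈{5}] only 5 remains possible at r3c6 ⇒ r3c6=5.
Step 17. [r2c8∈{1}] r2c8 has the single candidate 1. So r2c8=1.
Step 18. [r9c2∈{3}] r9c2 has the single candidate 3, so r9c2=3.
Step 19. [r9c6∈{6}] r9c6 has the single candidate 6 ⇒ r9c6=6.
Step 20. [r1c2∈{9}] only 9 remains possible at r1c2, so r1c2=9.
Step 21. [r8c7∈{2}] r8c7 is down to just 2 ⇒ r8c7=2.
Step 22. [r4c9∈{3}] nothing but 3 survives at r4c9. So r4c9=3.
Step 23. [r3c5∈{7}] nothing but 7 survives at r3c5, so r3c5=7.
Step 24. [r8c5∈{4}] nothing but 4 survives at r8c5. So r8c5=4.
Step 25. [r6c4∈{7}] r6c4's peers cover all but 7 ⇒ r6c4=7.
Step 26. [r5c2∈{4}] r5c2 is down to just 4, so r5c2=4.
Step 27. [r4c8∈{8}] r4c8 is down to just 8. So r4c8=8.
Step 28. [r4c1∈{1}] nothing but 1 survives at r4c1 ⇒ r4c1=1.
Step 29. [r7c2∈{7}] r7c2 has the single candidate 7, so r7c2=7.
Step 30. [r4c4∈{9}] nothing but 9 survives at r4c4, so r4c4=9.
Step 31. [r2c7∈{3}] only 3 remains possible at r2c7, so r2c7=3.
Step 32. [r6c1∈{6}] r6c1 is down to just 6, so r6c1=6.
Step 33. [r4c6∈{4}] r4c6 is down to just 4, so r4c6=4.
Step 34. [r8c1∈{9}] nothing but 9 survives at r8c1, so r8c1=9.
Step 35. [r9c5∈{1}] r9c5 has the single candidate 1. So r9c5=1.

Answer: 2 9 1 6 3 8 7 4 5 / 7 5 8 4 9 2 3 1 6 / 3 6 4 1 7 5 8 2 9 / 1 2 7 9 5 4 6 8 3 / 5 4 9 8 6 3 1 7 2 / 6 8 3 7 2 1 9 5 4 / 4 7 2 3 8 9 5 6 1 / 9 1 6 5 4 7 2 3 8 / 8 3 5 2 1 6 4 9 7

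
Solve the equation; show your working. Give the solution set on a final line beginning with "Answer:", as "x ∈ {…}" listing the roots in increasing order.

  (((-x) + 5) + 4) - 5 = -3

Step 1. [(((-x) + 5) + 4) - 5 = -3] -5 is outermost — add 5 both sides, so sub: ((-x) + 5) + 4 = 2.
Step 2. [((-x) + 5) + 4 = 2] subtract 4: x sits inside (… + 4), so sub: (-x) + 5 = -2.
Step 3. [(-x) + 5 = -2] subtract 5: x sits inside (… + 5). So sub: -x = -7.
Step 4. [-x = -7] flip signs both sides ⇒ neg: x = 7.

Answer: x ∈ {7}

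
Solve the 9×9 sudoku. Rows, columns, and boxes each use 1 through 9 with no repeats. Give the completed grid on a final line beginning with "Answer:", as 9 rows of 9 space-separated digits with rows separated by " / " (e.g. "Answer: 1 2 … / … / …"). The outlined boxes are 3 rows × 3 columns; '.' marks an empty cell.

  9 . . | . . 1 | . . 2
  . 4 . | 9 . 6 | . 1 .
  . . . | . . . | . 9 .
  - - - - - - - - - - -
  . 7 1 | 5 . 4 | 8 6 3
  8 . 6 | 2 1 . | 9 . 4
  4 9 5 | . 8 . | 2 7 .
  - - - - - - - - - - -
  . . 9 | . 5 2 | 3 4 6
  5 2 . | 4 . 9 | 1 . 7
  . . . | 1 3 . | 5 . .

Step 1. [r1c8∈{3,5,8}] in col 8, 3 fits only at r1c8 ⇒ r1c8=3.
Step 2. [r2c7∈{7}] r2c7's peers cover all but 7, so r2c7=7.
Step 3. [r3c6∈{3,5,7,8}] 5 has one home in col 6: r3c6 ⇒ r3c6=5.
Step 4. [r9c6∈{7,8}] r9c6 is the only open cell in col 6 admitting 8 ⇒ r9c6=8.
Step 5. [r3c4∈{3,7,8}] box 2 places 3 nowhere but r3c4 ⇒ r3c4=3.
Step 6. [r7c2∈{1,8}] r7c2 is the only open cell in row 7 admitting 8, so r7c2=8.
Step 7. [r9c2∈{6}] r9c2 has the single candidate 6, so r9c2=6.
Step 8. [r3c1∈{1,2,6,7}] col 1 places 6 nowhere but r3c1. So r3c1=6.
Step 9. [r2c5∈{2}] nothing but 2 survives at r2c5. So r2c5=2.
Step 10. [r3c3∈{2,7,8}] across row 3, 2 lands solely at r3c3. So r3c3=2.
Step 11. [r1c3∈{7,8}] across box 1, 7 lands solely at r1c3. So r1c3=7.
Step 12. [r3c7∈{4}] nothing but 4 survives at r3c7, so r3c7=4.
Step 13. [r2c3∈{3,8}] in col 3, 8 fits only at r2c3 ⇒ r2c3=8.
Step 14. [r5c2∈{3}] r5c2's peers cover all but 3 ⇒ r5c2=3.
Step 15. [r7c4∈{7}] r7c4 has the single candidate 7. So r7c4=7.
Step 16. [r1c4∈{8}] nothing but 8 survives at r1c4 ⇒ r1c4=8.
Step 17. [r1c7∈{6}] nothing but 6 survives at r1c7. So r1c7=6.
Step 18. [r5c8∈{5}] nothing but 5 survives at r5c8, so r5c8=5.
Step 19. [r4c5∈{9}] r4c5 is down to just 9. So r4c5=9.
Step 20. [r3c9∈{8}] nothing but 8 survives at r3c9 ⇒ r3c9=8.
Step 21. [r9c3∈{4}] r9c3 is down to just 4, so r9c3=4.
Step 22. [r1c5∈{4}] r1c5 has the single candidate 4, so r1c5=4.
Step 23. [r5c6∈{7}] nothing but 7 survives at r5c6, so r5c6=7.
Step 24. [r2c9∈{5}] nothing but 5 survives at r2c9. So r2c9=5.
Step 25. [r9c8∈{2}] only 2 remains possible at r9c8 ⇒ r9c8=2.
Step 26. [r3c2∈{1}] nothing but 1 survives at r3c2. So r3c2=1.
Step 27. [r3c5∈{7}] r3c5 has the single candidate 7, so r3c5=7.
Step 28. [r4c1∈{2}] r4c1 is down to just 2 ⇒ r4c1=2.
Step 29. [r9c1∈{7}] r9c1's peers cover all but 7 ⇒ r9c1=7.
Step 30. [r6c9∈{1}] r6c9 has the single candidate 1. So r6c9=1.
Step 31. [r2c1∈{3}] r2c1 is down to just 3. So r2c1=3.
Step 32. [r9c9∈{9}] r9c9 is down to just 9, so r9c9=9.
Step 33. [r8c3∈{3}] only 3 remains possible at r8c3, so r8c3=3.
Step 34. [r6c4∈{6}] nothing but 6 survives at r6c4, so r6c4=6.
Step 35. [r8c8∈{8}] nothing but 8 survives at r8c8, so r8c8=8.
Step 36. [r8c5∈{6}] r8c5's peers cover all but 6, so r8c5=6.
Step 37. [r7c1∈{1}] r7c1 is down to just 1 ⇒ r7c1=1.
Step 38. [r1c2∈{5}] only 5 remains possible at r1c2, so r1c2=5.
Step 39. [r6c6∈{3}] r6c6's peers cover all but 3 ⇒ r6c6=3.

Answer: 9 5 7 8 4 1 6 3 2 / 3 4 8 9 2 6 7 1 5 / 6 1 2 3 7 5 4 9 8 / 2 7 1 5 9 4 8 6 3 / 8 3 6 2 1 7 9 5 4 / 4 9 5 6 8 3 2 7 1 / 1 8 9 7 5 2 3 4 6 / 5 2 3 4 6 9 1 8 7 / 7 6 4 1 3 8 5 2 9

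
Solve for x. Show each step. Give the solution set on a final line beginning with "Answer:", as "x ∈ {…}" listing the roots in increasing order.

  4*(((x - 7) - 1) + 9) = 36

Step 1. [4*(((x - 7) - 1) + 9) = 36] 4·(inner) — divide through by 4. So div: ((x - 7) - 1) + 9 = 9.
Step 2. [((x - 7) - 1) + 9 = 9] 9 comes off first (subtract 9), so sub: (x - 7) - 1 = 0.
Step 3. [(x - 7) - 1 = 0] add 1: x sits inside (… - 1) ⇒ sub: x - 7 = 1.
Step 4. [x - 7 = 1] the outer -7 inverts by adding 7 ⇒ sub: x = 8.

Answer: x ∈ {8}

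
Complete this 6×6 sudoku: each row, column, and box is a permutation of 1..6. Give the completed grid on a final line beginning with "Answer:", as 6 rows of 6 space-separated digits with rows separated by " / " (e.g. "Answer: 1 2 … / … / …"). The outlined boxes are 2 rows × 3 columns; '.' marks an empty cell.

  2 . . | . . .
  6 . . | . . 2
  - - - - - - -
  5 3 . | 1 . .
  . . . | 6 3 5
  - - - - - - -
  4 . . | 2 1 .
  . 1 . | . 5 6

Step 1. [r2c5∈{4}] r2c5 has the single candidate 4, so r2c5=4.
Step 2. [r2c2∈{5}] r2c2 is down to just 5. So r2c2=5.
Step 3. [r2c4∈{3}] r2c4 has the single candidate 3. So r2c4=3.
Step 4. [r1c3∈{1,3,4}] in row 1, 3 fits only at r1c3, so r1c3=3.
Step 5. [r3c3∈{2,4,6}] across row 3, 6 lands solely at r3c3, so r3c3=6.
Step 6. [r4c3∈{1,2,4}] r4c3 is the only open cell in col 3 admitting 4. So r4c3=4.
Step 7. [r3c5∈{2}] nothing but 2 survives at r3c5. So r3c5=2.
Step 8. [r4c1∈{1}] r4c1 has the single candidate 1. So r4c1=1.
Step 9. [r3c6∈{4}] r3c6 has the single candidate 4. So r3c6=4.
Step 10. [r6c3∈{2}] r6c3's peers cover all but 2, so r6c3=2.
Step 11. [r5c3∈{5}] nothing but 5 survives at r5c3, so r5c3=5.
Step 12. [r5c6∈{3}] only 3 remains possible at r5c6. So r5c6=3.
Step 13. [r1c5∈{6}] nothing but 6 survives at r1c5 ⇒ r1c5=6.
Step 14. [r1c6∈{1}] nothing but 1 survives at r1c6 ⇒ r1c6=1.
Step 15. [r5c2∈{6}] only 6 remains possible at r5c2, so r5c2=6.
Step 16. [r2c3∈{1}] r2c3's peers cover all but 1 ⇒ r2c3=1.
Step 17. [r6c4∈{4}] nothing but 4 survives at r6c4. So r6c4=4.
Step 18. [r1c4∈{5}] r1c4 has the single candidate 5, so r1c4=5.
Step 19. [r6c1∈{3}] only 3 remains possible at r6c1. So r6c1=3.
Step 20. [r4c2∈{2}] r4c2's peers cover all but 2. So r4c2=2.
Step 21. [r1c2∈{4}] only 4 remains possible at r1c2 ⇒ r1c2=4.

Answer: 2 4 3 5 6 1 / 6 5 1 3 4 2 / 5 3 6 1 2 4 / 1 2 4 6 3 5 / 4 6 5 2 1 3 / 3 1 2 4 5 6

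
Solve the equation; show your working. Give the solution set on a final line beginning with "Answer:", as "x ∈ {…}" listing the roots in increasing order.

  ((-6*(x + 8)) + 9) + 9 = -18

Step 1. [((-6*(x + 8)) + 9) + 9 = -18] 9 comes off first (subtract 9). So sub: (-6*(x + 8)) + 9 = -27.
Step 2. [(-6*(x + 8)) + 9 = -27] +9 is outermost — subtract 9 both sides, so sub: -6*(x + 8) = -36.
Step 3. [-6*(x + 8) = -36] -6 out front; divide by -6, so div: x + 8 = 6.
Step 4. [x + 8 = 6] peel the +8: subtract 8 from each side, so sub: x = -2.

Answer: x ∈ {-2}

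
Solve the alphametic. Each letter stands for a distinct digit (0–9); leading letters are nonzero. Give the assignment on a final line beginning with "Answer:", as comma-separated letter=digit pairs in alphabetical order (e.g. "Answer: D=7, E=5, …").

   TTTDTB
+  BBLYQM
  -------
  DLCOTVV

Step 1. [col 1: B + M ≡ V (mod 10)] several values work for M in column 1 (B + M ≡ V (mod 10), carry-in 0); try M=9 ⇒ M=9.
Step 2. [col 1: B + M ≡ V (mod 10)] column 1 (B + M ≡ V (mod 10), carry-in 0) doesn't pin V yet; pick V=6 and continue ⇒ V=6.
Step 3. [col 1: B + M ≡ V (mod 10)] column 1 reads B+M+carry(0)=V with M=9, V=6; with digits 6,9 already taken and all letters distinct, the only value for B is 7 ⇒ B=7.
Step 4. [D] the sum has 7 digits but both addends have 6; that extra leading digit D is the final carry, namely 1 ⇒ D=1.
Step 5. [col 2: T + Q ≡ V (mod 10)] Q=0 is one option consistent with column 2 (T + Q ≡ V (mod 10), carry-in 1) — take it ⇒ Q=0.
Step 6. [col 2: T + Q ≡ V (mod 10)] in column 2 we have T+Q≡V with carry-in 1; given Q=0, V=6 and digits 0,1,6,7,9 already taken and all letters distinct, that pins T to 5, so T=5.
Step 7. [col 3: D + Y ≡ T (mod 10)] in column 3 we have D+Y≡T with carry-in 0; given D=1, T=5 and digits 0,1,5,6,7,9 already taken and all letters distinct, that pins Y to 4 ⇒ Y=4.
Step 8. [col 4: T + L ≡ O (mod 10)] column 4 (T + L ≡ O (mod 10), carry-in 0) doesn't pin L yet; pick L=3 and continue. So L=3.
Step 9. [col 4: T + L ≡ O (mod 10)] column 4 reads T+L+carry(0)=O with T=5, L=3; with digits 0,1,3,4,5,6,7,9 already taken and all letters distinct, the only value for O is 8 ⇒ O=8.
Step 10. [col 5: T + B ≡ C (mod 10)] column 5: given T=5, B=7, carry-in 0, and digits 0,1,3,4,5,6,7,8,9 already taken and all letters distinct, T+B≡C (mod 10) forces C=2. So C=2.

Answer: B=7, C=2, D=1, L=3, M=9, O=8, Q=0, T=5, V=6, Y=4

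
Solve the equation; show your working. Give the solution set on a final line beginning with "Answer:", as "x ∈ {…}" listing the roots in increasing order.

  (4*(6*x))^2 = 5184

Step 1. [(4*(6*x))^2 = 5184] 5184 ≥ 0, LHS is (·)² — take ±√. So sqrt: 4*(6*x) = 72 or -72.
Step 2. [4*(6*x) = 72 or -72] LHS = 4·(…); ÷4 both sides. So div: 6*x = 18 or -18.
Step 3. [6*x = 18 or -18] divide by the outer 6, so div: x = 3 or -3.

Answer: x ∈ {-3, 3}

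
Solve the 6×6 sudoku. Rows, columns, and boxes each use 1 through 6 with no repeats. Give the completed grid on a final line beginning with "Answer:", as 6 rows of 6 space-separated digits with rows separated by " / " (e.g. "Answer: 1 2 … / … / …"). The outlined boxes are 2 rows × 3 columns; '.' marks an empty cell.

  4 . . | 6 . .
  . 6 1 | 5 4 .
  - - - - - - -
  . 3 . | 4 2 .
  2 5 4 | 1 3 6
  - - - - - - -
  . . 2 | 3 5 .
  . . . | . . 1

Step 1. [r5c1∈{1,6}] in row 5, 6 fits only at r5c1. So r5c1=6.
Step 2. [r2c1∈{3}] r2c1's peers cover all but 3. So r2c1=3.
Step 3. [r6c1∈{5}] r6c1 has the single candidate 5 ⇒ r6c1=5.
Step 4. [r6c2∈{4}] only 4 remains possible at r6c2. So r6c2=4.
Step 5. [r2c6∈{2}] nothing but 2 survives at r2c6, so r2c6=2.
Step 6. [r3c3∈{6}] r3c3 is down to just 6. So r3c3=6.
Step 7. [r6c4∈{2}] r6c4's peers cover all but 2, so r6c4=2.
Step 8. [r1c2∈{2}] r1c2 is down to just 2 ⇒ r1c2=2.
Step 9. [r5c6∈{4}] only 4 remains possible at r5c6 ⇒ r5c6=4.
Step 10. [r1c6∈{3}] nothing but 3 survives at r1c6 ⇒ r1c6=3.
Step 11. [r3c1∈{1}] r3c1's peers cover all but 1 ⇒ r3c1=1.
Step 12. [r1c5∈{1}] nothing but 1 survives at r1c5, so r1c5=1.
Step 13. [r6c5∈{6}] r6c5 is down to just 6. So r6c5=6.
Step 14. [r1c3∈{5}] r1c3's peers cover all but 5. So r1c3=5.
Step 15. [r5c2∈{1}] only 1 remains possible at r5c2. So r5c2=1.
Step 16. [r3c6∈{5}] only 5 remains possible at r3c6. So r3c6=5.
Step 17. [r6c3∈{3}] r6c3's peers cover all but 3. So r6c3=3.

Answer: 4 2 5 6 1 3 / 3 6 1 5 4 2 / 1 3 6 4 2 5 / 2 5 4 1 3 6 / 6 1 2 3 5 4 / 5 4 3 2 6 1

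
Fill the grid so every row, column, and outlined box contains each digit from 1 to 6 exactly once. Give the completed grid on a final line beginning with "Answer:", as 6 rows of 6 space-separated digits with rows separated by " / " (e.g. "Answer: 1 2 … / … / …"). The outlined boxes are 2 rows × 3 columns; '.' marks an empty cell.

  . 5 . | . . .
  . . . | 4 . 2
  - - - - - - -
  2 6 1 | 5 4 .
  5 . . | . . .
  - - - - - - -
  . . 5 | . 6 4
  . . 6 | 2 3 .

Step 1. [r2c3∈{3}] only 3 remains possible at r2c3, so r2c3=3.
Step 2. [r1c5∈{1}] r1c5 has the single candidate 1 ⇒ r1c5=1.
Step 3. [r4c2∈{3,4}] 3 has one home in box 3: r4c2. So r4c2=3.
Step 4. [r5c4∈{1}] r5c4 has the single candidate 1 ⇒ r5c4=1.
Step 5. [r4c4∈{6}] r4c4 has the single candidate 6 ⇒ r4c4=6.
Step 6. [r2c1∈{1,6}] row 2 places 6 nowhere but r2c1, so r2c1=6.
Step 7. [r6c1∈{1,4}] in col 1, 1 fits only at r6c1 ⇒ r6c1=1.
Step 8. [r3c6∈{3}] r3c6 is down to just 3, so r3c6=3.
Step 9. [r1c3∈{2,4}] 2 has one home in row 1: r1c3, so r1c3=2.
Step 10. [r4c5∈{2}] nothing but 2 survives at r4c5. So r4c5=2.
Step 11. [r1c1∈{4}] r1c1 has the single candidate 4. So r1c1=4.
Step 12. [r4c3∈{4}] r4c3's peers cover all but 4. So r4c3=4.
Step 13. [r2c2∈{1}] r2c2 is down to just 1. So r2c2=1.
Step 14. [r1c4∈{3}] r1c4 is down to just 3, so r1c4=3.
Step 15. [r5c1∈{3}] r5c1's peers cover all but 3. So r5c1=3.
Step 16. [r4c6∈{1}] r4c6's peers cover all but 1, so r4c6=1.
Step 17. [r1c6∈{6}] only 6 remains possible at r1c6 ⇒ r1c6=6.
Step 18. [r6c2∈{4}] only 4 remains possible at r6c2, so r6c2=4.
Step 19. [r6c6∈{5}] r6c6 has the single candidate 5. So r6c6=5.
Step 20. [r5c2∈{2}] only 2 remains possible at r5c2. So r5c2=2.
Step 21. [r2c5∈{5}] r2c5's peers cover all but 5 ⇒ r2c5=5.

Answer: 4 5 2 3 1 6 / 6 1 3 4 5 2 / 2 6 1 5 4 3 / 5 3 4 6 2 1 / 3 2 5 1 6 4 / 1 4 6 2 3 5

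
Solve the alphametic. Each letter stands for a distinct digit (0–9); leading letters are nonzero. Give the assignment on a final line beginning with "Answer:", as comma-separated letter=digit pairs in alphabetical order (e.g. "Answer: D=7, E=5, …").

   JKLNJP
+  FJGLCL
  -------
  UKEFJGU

Step 1. [col 1: P + L ≡ U (mod 10)] column 1 (P + L ≡ U (mod 10), carry-in 0) doesn't pin P yet; pick P=9 and continue. So P=9.
Step 2. [col 1: P + L ≡ U (mod 10)] no forcing yet in column 1 (carry-in 0); L=2 is free and consistent — try it, so L=2.
Step 3. [col 1: P + L ≡ U (mod 10)] column 1: given P=9, L=2, carry-in 0, and digits 2,9 already taken and all letters distinct, P+L≡U (mod 10) forces U=1, so U=1.
Step 4. [col 2: J + C ≡ G (mod 10)] no forcing yet in column 2 (carry-in 1); J=6 is free and consistent — try it, so J=6.
Step 5. [col 2: J + C ≡ G (mod 10)] column 2 (J + C ≡ G (mod 10), carry-in 1) doesn't pin C yet; pick C=8 and continue, so C=8.
Step 6. [col 2: J + C ≡ G (mod 10)] from column 2 (J=6, C=8, carry-in 1, digits 1,2,6,8,9 already taken and all letters distinct): G must equal 5, so G=5.
Step 7. [col 3: N + L ≡ J (mod 10)] column 3: given L=2, J=6, carry-in 1, and digits 1,2,5,6,8,9 already taken and all letters distinct, N+L≡J (mod 10) forces N=3 ⇒ N=3.
Step 8. [col 4: L + G ≡ F (mod 10)] in column 4 we have L+G≡F with carry-in 0; given L=2, G=5 and digits 1,2,3,5,6,8,9 already taken and all letters distinct, that pins F to 7, so F=7.
Step 9. [col 5: K + J ≡ E (mod 10)] in column 5 we have K+J≡E with carry-in 0; given J=6 and digits 1,2,3,5,6,7,8,9 already taken and all letters distinct, that pins E to 0. So E=0.
Step 10. [col 5: K + J ≡ E (mod 10)] column 5: given J=6, E=0, carry-in 0, and digits 0,1,2,3,5,6,7,8,9 already taken and all letters distinct, K+J≡E (mod 10) forces K=4, so K=4.

Answer: C=8, E=0, F=7, G=5, J=6, K=4, L=2, N=3, P=9, U=1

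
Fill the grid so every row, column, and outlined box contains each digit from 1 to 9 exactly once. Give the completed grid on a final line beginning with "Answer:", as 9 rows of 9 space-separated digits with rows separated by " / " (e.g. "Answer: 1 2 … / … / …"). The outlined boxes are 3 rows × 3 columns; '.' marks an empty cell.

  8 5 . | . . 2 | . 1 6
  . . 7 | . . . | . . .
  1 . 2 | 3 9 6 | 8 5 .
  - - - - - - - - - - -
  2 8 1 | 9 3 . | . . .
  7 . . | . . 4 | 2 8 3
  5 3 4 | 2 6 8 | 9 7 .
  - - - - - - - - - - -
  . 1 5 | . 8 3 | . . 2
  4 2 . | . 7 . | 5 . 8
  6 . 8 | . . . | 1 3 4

Step 1. [r1c3∈{3,9}] across row 1, 9 lands solely at r1c3. So r1c3=9.
Step 2. [r9c4∈{5}] r9c4 has the single candidate 5. So r9c4=5.
Step 3. [r1c5∈{4}] r1c5 has the single candidate 4, so r1c5=4.
Step 4. [r5c4∈{1}] r5c4 is down to just 1. So r5c4=1.
Step 5. [r7c1∈{9}] r7c1 is down to just 9, so r7c1=9.
Step 6. [r7c8∈{6}] only 6 remains possible at r7c8, so r7c8=6.
Step 7. [r5c5∈{5}] r5c5 has the single candidate 5, so r5c5=5.
Step 8. [r8c8∈{9}] r8c8 is down to just 9 ⇒ r8c8=9.
Step 9. [r1c7∈{3,7}] 3 has one home in row 1: r1c7, so r1c7=3.
Step 10. [r2c7∈{4}] r2c7 has the single candidate 4, so r2c7=4.
Step 11. [r2c5∈{1}] r2c5 is down to just 1 ⇒ r2c5=1.
Step 12. [r2c2∈{6}] r2c2 has the single candidate 6. So r2c2=6.
Step 13. [r2c9∈{9}] only 9 remains possible at r2c9, so r2c9=9.
Step 14. [r4c7∈{6}] r4c7 is down to just 6, so r4c7=6.
Step 15. [r5c3∈{6}] r5c3's peers cover all but 6. So r5c3=6.
Step 16. [r1c4∈{7}] only 7 remains possible at r1c4, so r1c4=7.
Step 17. [r4c9∈{5}] r4c9's peers cover all but 5. So r4c9=5.
Step 18. [r8c6∈{1}] r8c6 has the single candidate 1, so r8c6=1.
Step 19. [r3c2∈{4}] r3c2 has the single candidate 4 ⇒ r3c2=4.
Step 20. [r9c6∈{9}] nothing but 9 survives at r9c6. So r9c6=9.
Step 21. [r9c5∈{2}] r9c5 has the single candidate 2. So r9c5=2.
Step 22. [r2c1∈{3}] r2c1 is down to just 3. So r2c1=3.
Step 23. [r3c9∈{7}] only 7 remains possible at r3c9. So r3c9=7.
Step 24. [r8c3∈{3}] r8c3 has the single candidate 3, so r8c3=3.
Step 25. [r2c4∈{8}] r2c4 is down to just 8. So r2c4=8.
Step 26. [r8c4∈{6}] r8c4 has the single candidate 6 ⇒ r8c4=6.
Step 27. [r9c2∈{7}] only 7 remains possible at r9c2, so r9c2=7.
Step 28. [r4c8∈{4}] nothing but 4 survives at r4c8. So r4c8=4.
Step 29. [r7c7∈{7}] only 7 remains possible at r7c7, so r7c7=7.
Step 30. [r5c2∈{9}] r5c2's peers cover all but 9 ⇒ r5c2=9.
Step 31. [r2c8∈{2}] r2c8's peers cover all but 2 ⇒ r2c8=2.
Step 32. [r7c4∈{4}] only 4 remains possible at r7c4. So r7c4=4.
Step 33. [r4c6∈{7}] only 7 remains possible at r4c6 ⇒ r4c6=7.
Step 34. [r6c9∈{1}] r6c9 has the single candidate 1. So r6c9=1.
Step 35. [r2c6∈{5}] r2c6 has the single candidate 5 ⇒ r2c6=5.

Answer: 8 5 9 7 4 2 3 1 6 / 3 6 7 8 1 5 4 2 9 / 1 4 2 3 9 6 8 5 7 / 2 8 1 9 3 7 6 4 5 / 7 9 6 1 5 4 2 8 3 / 5 3 4 2 6 8 9 7 1 / 9 1 5 4 8 3 7 6 2 / 4 2 3 6 7 1 5 9 8 / 6 7 8 5 2 9 1 3 4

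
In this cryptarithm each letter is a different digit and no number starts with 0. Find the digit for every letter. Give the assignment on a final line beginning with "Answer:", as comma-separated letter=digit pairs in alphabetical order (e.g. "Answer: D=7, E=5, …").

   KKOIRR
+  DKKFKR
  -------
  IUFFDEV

Step 1. [I] I is the leading digit of a 7-digit sum of two 6-digit numbers; the final carry is exactly 1, so I=1.
Step 2. [col 1: R + R ≡ V (mod 10)] V=8 is one option consistent with column 1 (R + R ≡ V (mod 10), carry-in 0) — take it, so V=8.
Step 3. [col 1: R + R ≡ V (mod 10)] R=4 is one option consistent with column 1 (R + R ≡ V (mod 10), carry-in 0) — take it ⇒ R=4.
Step 4. [col 2: R + K ≡ E (mod 10)] E=0 is one option consistent with column 2 (R + K ≡ E (mod 10), carry-in 0) — take it ⇒ E=0.
Step 5. [col 2: R + K ≡ E (mod 10)] from column 2 (R=4, E=0, carry-in 0, digits 0,1,4,8 already taken and all letters distinct): K must equal 6, so K=6.
Step 6. [col 3: I + F ≡ D (mod 10)] D=5 is one option consistent with column 3 (I + F ≡ D (mod 10), carry-in 1) — take it, so D=5.
Step 7. [col 3: I + F ≡ D (mod 10)] column 3: given I=1, D=5, carry-in 1, and digits 0,1,4,5,6,8 already taken and all letters distinct, I+F≡D (mod 10) forces F=3, so F=3.
Step 8. [col 4: O + K ≡ F (mod 10)] column 4: given K=6, F=3, carry-in 0, and digits 0,1,3,4,5,6,8 already taken and all letters distinct, O+K≡F (mod 10) forces O=7, so O=7.
Step 9. [col 6: K + D ≡ U (mod 10)] from column 6 (K=6, D=5, carry-in 1, digits 0,1,3,4,5,6,7,8 already taken and all letters distinct): U must equal 2 ⇒ U=2.

Answer: D=5, E=0, F=3, I=1, K=6, O=7, R=4, U=2, V=8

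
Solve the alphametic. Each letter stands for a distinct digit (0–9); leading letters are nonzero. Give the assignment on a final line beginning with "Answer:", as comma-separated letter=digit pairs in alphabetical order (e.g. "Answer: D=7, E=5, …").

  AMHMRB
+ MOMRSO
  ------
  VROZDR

Step 1. [col 1: B + O ≡ R (mod 10)] several values work for R in column 1 (B + O ≡ R (mod 10), carry-in 0); try R=8 ⇒ R=8.
Step 2. [col 1: B + O ≡ R (mod 10)] several values work for B in column 1 (B + O ≡ R (mod 10), carry-in 0); try B=7. So B=7.
Step 3. [col 1: B + O ≡ R (mod 10)] in column 1 we have B+O≡R with carry-in 0; given B=7, R=8 and digits 7,8 already taken and all letters distinct, that pins O to 1 ⇒ O=1.
Step 4. [col 2: R + S ≡ D (mod 10)] S=2 is one option consistent with column 2 (R + S ≡ D (mod 10), carry-in 0) — take it ⇒ S=2.
Step 5. [col 2: R + S ≡ D (mod 10)] in column 2 we have R+S≡D with carry-in 0; given R=8, S=2 and digits 1,2,7,8 already taken and all letters distinct, that pins D to 0, so D=0.
Step 6. [col 3: M + R ≡ Z (mod 10)] no forcing yet in column 3 (carry-in 1); Z=5 is free and consistent — try it, so Z=5.
Step 7. [col 3: M + R ≡ Z (mod 10)] column 3: given R=8, Z=5, carry-in 1, and digits 0,1,2,5,7,8 already taken and all letters distinct, M+R≡Z (mod 10) forces M=6. So M=6.
Step 8. [col 4: H + M ≡ O (mod 10)] in column 4 we have H+M≡O with carry-in 1; given M=6, O=1 and digits 0,1,2,5,6,7,8 already taken and all letters distinct, that pins H to 4 ⇒ H=4.
Step 9. [col 6: A + M ≡ V (mod 10)] in column 6 we have A+M≡V with carry-in 0; given M=6 and digits 0,1,2,4,5,6,7,8 already taken and all letters distinct, that pins V to 9 ⇒ V=9.
Step 10. [col 6: A + M ≡ V (mod 10)] column 6 reads A+M+carry(0)=V with M=6, V=9; with digits 0,1,2,4,5,6,7,8,9 already taken and all letters distinct, the only value for A is 3 ⇒ A=3.

Answer: A=3, B=7, D=0, H=4, M=6, O=1, R=8, S=2, V=9, Z=5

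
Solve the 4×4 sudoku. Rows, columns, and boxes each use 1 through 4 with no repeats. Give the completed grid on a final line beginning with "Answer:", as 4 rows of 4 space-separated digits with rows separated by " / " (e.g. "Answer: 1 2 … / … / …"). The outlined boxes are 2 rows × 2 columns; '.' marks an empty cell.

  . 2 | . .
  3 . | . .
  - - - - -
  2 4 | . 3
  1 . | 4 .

Step 1. [r2c4∈{1,2,4}] r2c4 is the only open cell in row 2 admitting 4 ⇒ r2c4=4.
Step 2. [r1c4∈{1}] r1c4's peers cover all but 1, so r1c4=1.
Step 3. [r1c3∈{3}] r1c3's peers cover all but 3. So r1c3=3.
Step 4. [r4c2∈{3}] r4c2 has the single candidate 3 ⇒ r4c2=3.
Step 5. [r3c3∈{1}] nothing but 1 survives at r3c3 ⇒ r3c3=1.
Step 6. [r4c4∈{2}] r4c4 is down to just 2, so r4c4=2.
Step 7. [r2c2∈{1}] only 1 remains possible at r2c2, so r2c2=1.
Step 8. [r1c1∈{4}] nothing but 4 survives at r1c1 ⇒ r1c1=4.
Step 9. [r2c3∈{2}] r2c3's peers cover all but 2. So r2c3=2.

Answer: 4 2 3 1 / 3 1 2 4 / 2 4 1 3 / 1 3 4 2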